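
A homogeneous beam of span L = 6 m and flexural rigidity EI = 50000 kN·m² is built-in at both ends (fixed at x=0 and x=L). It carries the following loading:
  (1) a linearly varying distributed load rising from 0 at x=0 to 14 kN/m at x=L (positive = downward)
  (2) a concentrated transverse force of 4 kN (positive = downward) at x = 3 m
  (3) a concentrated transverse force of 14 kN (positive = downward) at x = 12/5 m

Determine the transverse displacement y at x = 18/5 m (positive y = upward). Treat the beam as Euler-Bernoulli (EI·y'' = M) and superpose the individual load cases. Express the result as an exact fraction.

y(18/5) = -15057/19531250 m

Load 1 — triangular load w₀=14 kN/m (0→w₀ over full span):
  y_1 = -w₀x²(L-x)²(x+2L)/(120LEI) = -14·(18/5)²·(6-(18/5))²·((18/5)+2·6)/(120·6·50000) = -22113/48828125 m
Load 2 — point force P=4 kN at a=3 m (b=L-a=3):
  y_2 = -Pa²(L-x)²(3bL-(3b+a)(L-x))/(6L³EI)  [x>a] = -4·3²·(6-(18/5))²·(3·3·6-(3·3+3)·(6-(18/5)))/(6·6³·50000) = -63/781250 m
Load 3 — point force P=14 kN at a=12/5 m (b=L-a=18/5):
  y_3 = -Pa²(L-x)²(3bL-(3b+a)(L-x))/(6L³EI)  [x>a] = -14·(12/5)²·(6-(18/5))²·(3·(18/5)·6-(3·(18/5)+(12/5))·(6-(18/5)))/(6·6³·50000) = -11592/48828125 m
Superposition: y = Σ y_i = -15057/19531250 m ≈ -0.000771 m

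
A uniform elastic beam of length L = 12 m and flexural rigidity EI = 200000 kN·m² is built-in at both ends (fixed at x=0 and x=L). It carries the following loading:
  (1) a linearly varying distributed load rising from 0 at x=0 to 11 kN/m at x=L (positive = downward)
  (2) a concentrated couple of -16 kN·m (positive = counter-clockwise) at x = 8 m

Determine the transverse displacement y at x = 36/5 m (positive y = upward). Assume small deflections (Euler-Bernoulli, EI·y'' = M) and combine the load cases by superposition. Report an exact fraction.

y(36/5) = -62748/48828125 m

Load 1 — triangular load w₀=11 kN/m (0→w₀ over full span):
  y_1 = -w₀x²(L-x)²(x+2L)/(120LEI) = -11·(36/5)²·(12-(36/5))²·((36/5)+2·12)/(120·12·200000) = -69498/48828125 m
Load 2 — applied couple M₀=-16 kN·m at a=8 m (b=L-a=4):
  y_2 = (R_Ax³/6 - M_Ax²/2)/EI  [x≤a] with R_A=-16/9, M_A=-16/3 = ((-16/9)·(36/5)³/6 - (-16/3)·(36/5)²/2)/200000 = 54/390625 m
Superposition: y = Σ y_i = -62748/48828125 m ≈ -0.001285 m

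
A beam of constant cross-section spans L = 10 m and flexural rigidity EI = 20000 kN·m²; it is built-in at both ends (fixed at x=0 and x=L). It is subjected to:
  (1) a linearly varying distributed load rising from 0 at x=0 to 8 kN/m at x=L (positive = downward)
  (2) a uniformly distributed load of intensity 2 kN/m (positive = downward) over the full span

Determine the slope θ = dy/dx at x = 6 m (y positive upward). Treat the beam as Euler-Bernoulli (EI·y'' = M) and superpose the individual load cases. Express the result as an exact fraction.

θ(6) = 13/12500 rad

Load 1 — triangular load w₀=8 kN/m (0→w₀ over full span):
  θ_1 = -w₀(2x(L-x)(L-2x)(x+2L)+x²(L-x)²)/(120LEI) = -8·(2·6·(10-6)·(10-2·6)·(6+2·10)+6²·(10-6)²)/(120·10·20000) = 2/3125 rad
Load 2 — uniform load w=2 kN/m over full span:
  θ_2 = -wx(L-x)(L-2x)/(12EI) = -2·6·(10-6)·(10-2·6)/(12·20000) = 1/2500 rad
Superposition: θ = Σ θ_i = 13/12500 rad ≈ 0.001040 rad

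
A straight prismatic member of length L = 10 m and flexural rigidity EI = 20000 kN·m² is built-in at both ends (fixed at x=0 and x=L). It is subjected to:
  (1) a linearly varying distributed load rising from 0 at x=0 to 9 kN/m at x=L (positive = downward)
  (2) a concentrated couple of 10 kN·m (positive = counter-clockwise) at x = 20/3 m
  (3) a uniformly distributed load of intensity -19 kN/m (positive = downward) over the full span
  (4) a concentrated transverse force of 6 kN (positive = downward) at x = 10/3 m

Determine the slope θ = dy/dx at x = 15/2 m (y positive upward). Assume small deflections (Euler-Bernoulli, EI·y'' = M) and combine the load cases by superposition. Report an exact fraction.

θ(15/2) = -3133/614400 rad

Load 1 — triangular load w₀=9 kN/m (0→w₀ over full span):
  θ_1 = -w₀(2x(L-x)(L-2x)(x+2L)+x²(L-x)²)/(120LEI) = -9·(2·(15/2)·(10-(15/2))·(10-2·(15/2))·((15/2)+2·10)+(15/2)²·(10-(15/2))²)/(120·10·20000) = 369/204800 rad
Load 2 — applied couple M₀=10 kN·m at a=20/3 m (b=L-a=10/3):
  θ_2 = (R_Ax²/2 - M_Ax - M₀(x-a))/EI  [x>a] with R_A=4/3, M_A=10/3 = ((4/3)·(15/2)²/2 - (10/3)·(15/2) - 10·((15/2)-(20/3)))/20000 = 1/4800 rad
Load 3 — uniform load w=-19 kN/m over full span:
  θ_3 = -wx(L-x)(L-2x)/(12EI) = -(-19)·(15/2)·(10-(15/2))·(10-2·(15/2))/(12·20000) = -19/2560 rad
Load 4 — point force P=6 kN at a=10/3 m (b=L-a=20/3):
  θ_4 = Pa²(L-x)(2bL-(3b+a)(L-x))/(2L³EI)  [x>a] = 6·(10/3)²·(10-(15/2))·(2·(20/3)·10-(3·(20/3)+(10/3))·(10-(15/2)))/(2·10³·20000) = 1/3200 rad
Superposition: θ = Σ θ_i = -3133/614400 rad ≈ -0.005099 rad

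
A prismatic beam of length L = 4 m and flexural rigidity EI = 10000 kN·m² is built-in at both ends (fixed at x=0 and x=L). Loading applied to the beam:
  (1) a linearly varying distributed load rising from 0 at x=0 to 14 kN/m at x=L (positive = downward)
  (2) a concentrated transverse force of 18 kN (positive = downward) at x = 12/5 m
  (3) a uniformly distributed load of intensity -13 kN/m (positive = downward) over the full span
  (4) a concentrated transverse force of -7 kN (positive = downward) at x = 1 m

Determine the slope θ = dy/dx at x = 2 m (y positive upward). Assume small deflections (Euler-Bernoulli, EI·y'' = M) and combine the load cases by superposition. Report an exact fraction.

Load 1 — triangular load w₀=14 kN/m (0→w₀ over full span):
  θ_1 = -w₀(2x(L-x)(L-2x)(x+2L)+x²(L-x)²)/(120LEI) = -14·(2·2·(4-2)·(4-2·2)·(2+2·4)+2²·(4-2)²)/(120·4·10000) = -7/150000 rad
Load 2 — point force P=18 kN at a=12/5 m (b=L-a=8/5):
  θ_2 = -Pb²x(2aL-(3a+b)x)/(2L³EI)  [x≤a] = -18·(8/5)²·2·(2·(12/5)·4-(3·(12/5)+(8/5))·2)/(2·4³·10000) = -9/78125 rad
Load 3 — uniform load w=-13 kN/m over full span:
  θ_3 = -wx(L-x)(L-2x)/(12EI) = -(-13)·2·(4-2)·(4-2·2)/(12·10000) = 0 rad
Load 4 — point force P=-7 kN at a=1 m (b=L-a=3):
  θ_4 = Pa²(L-x)(2bL-(3b+a)(L-x))/(2L³EI)  [x>a] = (-7)·1²·(4-2)·(2·3·4-(3·3+1)·(4-2))/(2·4³·10000) = -7/160000 rad
Superposition: θ = Σ θ_i = -12337/60000000 rad ≈ -0.000206 rad

θ(2) = -12337/60000000 rad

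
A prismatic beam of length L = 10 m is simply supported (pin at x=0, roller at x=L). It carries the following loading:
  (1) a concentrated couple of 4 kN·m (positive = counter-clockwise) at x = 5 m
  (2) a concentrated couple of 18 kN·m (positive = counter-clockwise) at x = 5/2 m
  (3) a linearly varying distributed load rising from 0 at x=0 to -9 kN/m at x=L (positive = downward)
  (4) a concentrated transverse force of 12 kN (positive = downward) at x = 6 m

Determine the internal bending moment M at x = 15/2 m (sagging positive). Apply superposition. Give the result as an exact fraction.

M(15/2) = -1175/32 kN·m

Load 1 — applied couple M₀=4 kN·m at a=5 m (b=L-a=5):
  M_1 = M₀x/L - M₀  [x>a] = 4·(15/2)/10 - 4 = -1 kN·m
Load 2 — applied couple M₀=18 kN·m at a=5/2 m (b=L-a=15/2):
  M_2 = M₀x/L - M₀  [x>a] = 18·(15/2)/10 - 18 = -9/2 kN·m
Load 3 — triangular load w₀=-9 kN/m (0→w₀ over full span):
  M_3 = w₀Lx/6 - w₀x³/(6L) = (-9)·10·(15/2)/6 - (-9)·(15/2)³/(6·10) = -1575/32 kN·m
Load 4 — point force P=12 kN at a=6 m (b=L-a=4):
  M_4 = Pa(L-x)/L  [x>a] = 12·6·(10-(15/2))/10 = 18 kN·m
Superposition: M = Σ M_i = -1175/32 kN·m ≈ -36.718750 kN·m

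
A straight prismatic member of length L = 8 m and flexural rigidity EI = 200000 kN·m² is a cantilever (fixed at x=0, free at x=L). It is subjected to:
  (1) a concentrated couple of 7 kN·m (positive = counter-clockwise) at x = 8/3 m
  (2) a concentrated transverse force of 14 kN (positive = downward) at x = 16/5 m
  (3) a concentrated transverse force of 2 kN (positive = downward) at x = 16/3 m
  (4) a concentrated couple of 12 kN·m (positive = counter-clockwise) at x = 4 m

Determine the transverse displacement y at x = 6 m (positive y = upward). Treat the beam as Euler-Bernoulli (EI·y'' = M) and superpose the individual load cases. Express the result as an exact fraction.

Load 1 — applied couple M₀=7 kN·m at a=8/3 m (b=L-a=16/3):
  y_1 = M₀a(2x-a)/(2EI)  [x>a] = 7·(8/3)·(2·6-(8/3))/(2·200000) = 49/112500 m
Load 2 — point force P=14 kN at a=16/5 m (b=L-a=24/5):
  y_2 = -Pa²(3x-a)/(6EI)  [x>a] = -14·(16/5)²·(3·6-(16/5))/(6·200000) = -2072/1171875 m
Load 3 — point force P=2 kN at a=16/3 m (b=L-a=8/3):
  y_3 = -Pa²(3x-a)/(6EI)  [x>a] = -2·(16/3)²·(3·6-(16/3))/(6·200000) = -152/253125 m
Load 4 — applied couple M₀=12 kN·m at a=4 m (b=L-a=4):
  y_4 = M₀a(2x-a)/(2EI)  [x>a] = 12·4·(2·6-4)/(2·200000) = 3/3125 m
Superposition: y = Σ y_i = -123151/126562500 m ≈ -0.000973 m

y(6) = -123151/126562500 m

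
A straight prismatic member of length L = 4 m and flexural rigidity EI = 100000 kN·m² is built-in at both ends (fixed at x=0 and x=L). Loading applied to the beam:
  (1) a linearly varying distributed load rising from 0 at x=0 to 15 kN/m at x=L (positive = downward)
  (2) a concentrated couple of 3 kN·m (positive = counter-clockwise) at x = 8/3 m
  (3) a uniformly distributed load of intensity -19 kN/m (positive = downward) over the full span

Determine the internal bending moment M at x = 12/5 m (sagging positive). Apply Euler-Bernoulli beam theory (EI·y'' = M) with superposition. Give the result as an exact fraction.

Load 1 — triangular load w₀=15 kN/m (0→w₀ over full span):
  M_1 = 3w₀Lx/20 - w₀L²/30 - w₀x³/(6L) = 3·15·4·(12/5)/20 - 15·4²/30 - 15·(12/5)³/(6·4) = 124/25 kN·m
Load 2 — applied couple M₀=3 kN·m at a=8/3 m (b=L-a=4/3):
  M_2 = R_Ax - M_A  [x≤a] with R_A=1, M_A=1 = 1·(12/5) - 1 = 7/5 kN·m
Load 3 — uniform load w=-19 kN/m over full span:
  M_3 = wLx/2 - wL²/12 - wx²/2 = (-19)·4·(12/5)/2 - (-19)·4²/12 - (-19)·(12/5)²/2 = -836/75 kN·m
Superposition: M = Σ M_i = -359/75 kN·m ≈ -4.786667 kN·m

M(12/5) = -359/75 kN·m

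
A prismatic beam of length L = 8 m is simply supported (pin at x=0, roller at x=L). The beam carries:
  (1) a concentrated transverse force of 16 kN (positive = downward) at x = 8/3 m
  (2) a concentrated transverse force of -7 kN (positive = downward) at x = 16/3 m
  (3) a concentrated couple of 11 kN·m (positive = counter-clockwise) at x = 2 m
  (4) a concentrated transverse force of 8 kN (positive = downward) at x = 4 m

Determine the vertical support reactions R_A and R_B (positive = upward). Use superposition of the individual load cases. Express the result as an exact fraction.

R_A = 329/24 kN, R_B = 79/24 kN

Load 1 — point force P=16 kN at a=8/3 m (b=L-a=16/3):
  R_A = Pb/L = 16·(16/3)/8 = 32/3 kN
  R_B = Pa/L = 16·(8/3)/8 = 16/3 kN
Load 2 — point force P=-7 kN at a=16/3 m (b=L-a=8/3):
  R_A = Pb/L = (-7)·(8/3)/8 = -7/3 kN
  R_B = Pa/L = (-7)·(16/3)/8 = -14/3 kN
Load 3 — applied couple M₀=11 kN·m at a=2 m (b=L-a=6):
  R_A = M₀/L = 11/8 kN
  R_B = -M₀/L = -11/8 kN
Load 4 — point force P=8 kN at a=4 m (b=L-a=4):
  R_A = Pb/L = 8·4/8 = 4 kN
  R_B = Pa/L = 8·4/8 = 4 kN
Superposition: R_A = 329/24 kN, R_B = 79/24 kN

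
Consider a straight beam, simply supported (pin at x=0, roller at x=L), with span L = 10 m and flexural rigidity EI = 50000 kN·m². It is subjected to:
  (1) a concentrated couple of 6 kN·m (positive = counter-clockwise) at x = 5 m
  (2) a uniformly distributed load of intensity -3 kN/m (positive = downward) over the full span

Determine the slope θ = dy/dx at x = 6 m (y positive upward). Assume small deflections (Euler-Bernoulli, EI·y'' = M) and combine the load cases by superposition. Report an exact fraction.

θ(6) = -347/500000 rad

Load 1 — applied couple M₀=6 kN·m at a=5 m (b=L-a=5):
  θ_1 = (M₀x²/(2L)-M₀(x-a)+C₁)/EI  [x>a] with C₁=M₀(3b²-L²)/(6L)=-5/2 = (6·6²/(2·10)-6·(6-5)+(-5/2))/50000 = 23/500000 rad
Load 2 — uniform load w=-3 kN/m over full span:
  θ_2 = -w(L³-6Lx²+4x³)/(24EI) = -(-3)·(10³-6·10·6²+4·6³)/(24·50000) = -37/50000 rad
Superposition: θ = Σ θ_i = -347/500000 rad ≈ -0.000694 rad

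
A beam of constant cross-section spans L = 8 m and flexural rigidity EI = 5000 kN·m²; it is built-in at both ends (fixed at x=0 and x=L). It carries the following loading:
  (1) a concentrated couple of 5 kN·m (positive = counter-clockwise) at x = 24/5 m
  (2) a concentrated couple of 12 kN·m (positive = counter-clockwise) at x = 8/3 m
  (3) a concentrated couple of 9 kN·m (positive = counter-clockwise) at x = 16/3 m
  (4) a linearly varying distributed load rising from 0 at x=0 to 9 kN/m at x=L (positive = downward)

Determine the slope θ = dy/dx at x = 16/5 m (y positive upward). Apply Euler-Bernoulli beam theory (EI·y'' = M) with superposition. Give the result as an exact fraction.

Load 1 — applied couple M₀=5 kN·m at a=24/5 m (b=L-a=16/5):
  θ_1 = (R_Ax²/2 - M_Ax)/EI  [x≤a] with R_A=9/10, M_A=8/5 = ((9/10)·(16/5)²/2 - (8/5)·(16/5))/5000 = -8/78125 rad
Load 2 — applied couple M₀=12 kN·m at a=8/3 m (b=L-a=16/3):
  θ_2 = (R_Ax²/2 - M_Ax - M₀(x-a))/EI  [x>a] with R_A=2, M_A=0 = (2·(16/5)²/2 - 0·(16/5) - 12·((16/5)-(8/3)))/5000 = 12/15625 rad
Load 3 — applied couple M₀=9 kN·m at a=16/3 m (b=L-a=8/3):
  θ_3 = (R_Ax²/2 - M_Ax)/EI  [x≤a] with R_A=3/2, M_A=3 = ((3/2)·(16/5)²/2 - 3·(16/5))/5000 = -6/15625 rad
Load 4 — triangular load w₀=9 kN/m (0→w₀ over full span):
  θ_4 = -w₀(2x(L-x)(L-2x)(x+2L)+x²(L-x)²)/(120LEI) = -9·(2·(16/5)·(8-(16/5))·(8-2·(16/5))·((16/5)+2·8)+(16/5)²·(8-(16/5))²)/(120·8·5000) = -864/390625 rad
Superposition: θ = Σ θ_i = -754/390625 rad ≈ -0.001930 rad

θ(16/5) = -754/390625 rad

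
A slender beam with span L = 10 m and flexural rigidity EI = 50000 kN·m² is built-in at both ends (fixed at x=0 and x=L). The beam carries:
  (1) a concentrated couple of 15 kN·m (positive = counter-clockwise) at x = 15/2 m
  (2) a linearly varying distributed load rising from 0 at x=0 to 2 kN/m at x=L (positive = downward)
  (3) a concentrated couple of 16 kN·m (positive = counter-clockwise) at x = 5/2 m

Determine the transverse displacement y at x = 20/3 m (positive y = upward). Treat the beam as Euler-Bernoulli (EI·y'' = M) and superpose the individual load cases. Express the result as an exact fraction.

Load 1 — applied couple M₀=15 kN·m at a=15/2 m (b=L-a=5/2):
  y_1 = (R_Ax³/6 - M_Ax²/2)/EI  [x≤a] with R_A=27/16, M_A=75/16 = ((27/16)·(20/3)³/6 - (75/16)·(20/3)²/2)/50000 = -1/2400 m
Load 2 — triangular load w₀=2 kN/m (0→w₀ over full span):
  y_2 = -w₀x²(L-x)²(x+2L)/(120LEI) = -2·(20/3)²·(10-(20/3))²·((20/3)+2·10)/(120·10·50000) = -8/18225 m
Load 3 — applied couple M₀=16 kN·m at a=5/2 m (b=L-a=15/2):
  y_3 = (R_Ax³/6 - M_Ax²/2 - M₀(x-a)²/2)/EI  [x>a] with R_A=9/5, M_A=-3 = ((9/5)·(20/3)³/6 - (-3)·(20/3)²/2 - 16·((20/3)-(5/2))²/2)/50000 = 1/3000 m
Superposition: y = Σ y_i = -1523/2916000 m ≈ -0.000522 m

y(20/3) = -1523/2916000 m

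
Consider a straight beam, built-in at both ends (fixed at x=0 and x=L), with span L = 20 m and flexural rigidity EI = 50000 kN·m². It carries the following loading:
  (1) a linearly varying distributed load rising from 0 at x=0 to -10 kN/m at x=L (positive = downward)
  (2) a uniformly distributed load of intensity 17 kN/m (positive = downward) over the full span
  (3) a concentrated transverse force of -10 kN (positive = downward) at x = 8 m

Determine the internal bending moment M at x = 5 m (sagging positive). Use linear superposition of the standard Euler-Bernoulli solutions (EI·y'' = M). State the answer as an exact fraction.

M(5) = 3659/60 kN·m

Load 1 — triangular load w₀=-10 kN/m (0→w₀ over full span):
  M_1 = 3w₀Lx/20 - w₀L²/30 - w₀x³/(6L) = 3·(-10)·20·5/20 - (-10)·20²/30 - (-10)·5³/(6·20) = -25/4 kN·m
Load 2 — uniform load w=17 kN/m over full span:
  M_2 = wLx/2 - wL²/12 - wx²/2 = 17·20·5/2 - 17·20²/12 - 17·5²/2 = 425/6 kN·m
Load 3 — point force P=-10 kN at a=8 m (b=L-a=12):
  M_3 = Pb²(3a+b)x/L³ - Pab²/L²  [x≤a] = (-10)·12²·(3·8+12)·5/20³ - (-10)·8·12²/20² = -18/5 kN·m
Superposition: M = Σ M_i = 3659/60 kN·m ≈ 60.983333 kN·m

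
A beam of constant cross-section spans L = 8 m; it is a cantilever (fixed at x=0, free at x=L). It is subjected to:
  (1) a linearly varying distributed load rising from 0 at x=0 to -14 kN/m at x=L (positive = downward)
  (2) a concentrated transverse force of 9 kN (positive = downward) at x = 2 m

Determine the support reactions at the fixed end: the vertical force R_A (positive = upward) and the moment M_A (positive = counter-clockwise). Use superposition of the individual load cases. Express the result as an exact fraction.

R_A = -47 kN, M_A = -842/3 kN·m

Load 1 — triangular load w₀=-14 kN/m (0→w₀ over full span):
  R_A = w₀L/2 = (-14)·8/2 = -56 kN
  M_A = w₀L²/3 = (-14)·8²/3 = -896/3 kN·m
Load 2 — point force P=9 kN at a=2 m (b=L-a=6):
  R_A = P = 9 kN
  M_A = Pa = 9·2 = 18 kN·m
Superposition: R_A = -47 kN, M_A = -842/3 kN·m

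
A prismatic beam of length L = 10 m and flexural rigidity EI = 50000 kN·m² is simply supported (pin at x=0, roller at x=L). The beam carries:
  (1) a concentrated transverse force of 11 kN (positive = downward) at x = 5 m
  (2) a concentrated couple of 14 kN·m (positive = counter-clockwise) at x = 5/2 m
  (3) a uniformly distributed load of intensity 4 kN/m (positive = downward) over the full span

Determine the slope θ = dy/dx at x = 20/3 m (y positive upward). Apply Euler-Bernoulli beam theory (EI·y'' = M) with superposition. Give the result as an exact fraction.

Load 1 — point force P=11 kN at a=5 m (b=L-a=5):
  θ_1 = -Pa(2L²-6Lx+3x²+a²)/(6LEI)  [x>a] = -11·5·(2·10²-6·10·(20/3)+3·(20/3)²+5²)/(6·10·50000) = 11/14400 rad
Load 2 — applied couple M₀=14 kN·m at a=5/2 m (b=L-a=15/2):
  θ_2 = (M₀x²/(2L)-M₀(x-a)+C₁)/EI  [x>a] with C₁=M₀(3b²-L²)/(6L)=385/24 = (14·(20/3)²/(2·10)-14·((20/3)-(5/2))+(385/24))/50000 = -161/720000 rad
Load 3 — uniform load w=4 kN/m over full span:
  θ_3 = -w(L³-6Lx²+4x³)/(24EI) = -4·(10³-6·10·(20/3)²+4·(20/3)³)/(24·50000) = 13/8100 rad
Superposition: θ = Σ θ_i = 13901/6480000 rad ≈ 0.002145 rad

θ(20/3) = 13901/6480000 rad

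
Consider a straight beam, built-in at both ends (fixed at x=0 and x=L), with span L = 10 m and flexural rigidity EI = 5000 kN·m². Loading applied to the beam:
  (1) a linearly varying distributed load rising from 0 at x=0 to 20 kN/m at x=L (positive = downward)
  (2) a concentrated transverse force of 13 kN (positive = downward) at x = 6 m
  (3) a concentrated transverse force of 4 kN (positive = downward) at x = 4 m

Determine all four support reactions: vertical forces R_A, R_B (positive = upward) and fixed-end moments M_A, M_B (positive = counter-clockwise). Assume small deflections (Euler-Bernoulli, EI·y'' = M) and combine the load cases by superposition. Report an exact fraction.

Load 1 — triangular load w₀=20 kN/m (0→w₀ over full span):
  R_A = 3w₀L/20 = 3·20·10/20 = 30 kN
  M_A = w₀L²/30 = 20·10²/30 = 200/3 kN·m
  R_B = 7w₀L/20 = 7·20·10/20 = 70 kN
  M_B = -w₀L²/20 = -20·10²/20 = -100 kN·m
Load 2 — point force P=13 kN at a=6 m (b=L-a=4):
  R_A = Pb²(3a+b)/L³ = 13·4²·(3·6+4)/10³ = 572/125 kN
  M_A = Pab²/L² = 13·6·4²/10² = 312/25 kN·m
  R_B = Pa²(a+3b)/L³ = 13·6²·(6+3·4)/10³ = 1053/125 kN
  M_B = -Pa²b/L² = -13·6²·4/10² = -468/25 kN·m
Load 3 — point force P=4 kN at a=4 m (b=L-a=6):
  R_A = Pb²(3a+b)/L³ = 4·6²·(3·4+6)/10³ = 324/125 kN
  M_A = Pab²/L² = 4·4·6²/10² = 144/25 kN·m
  R_B = Pa²(a+3b)/L³ = 4·4²·(4+3·6)/10³ = 176/125 kN
  M_B = -Pa²b/L² = -4·4²·6/10² = -96/25 kN·m
Superposition: R_A = 4646/125 kN, M_A = 6368/75 kN·m, R_B = 9979/125 kN, M_B = -3064/25 kN·m

R_A = 4646/125 kN, M_A = 6368/75 kN·m, R_B = 9979/125 kN, M_B = -3064/25 kN·m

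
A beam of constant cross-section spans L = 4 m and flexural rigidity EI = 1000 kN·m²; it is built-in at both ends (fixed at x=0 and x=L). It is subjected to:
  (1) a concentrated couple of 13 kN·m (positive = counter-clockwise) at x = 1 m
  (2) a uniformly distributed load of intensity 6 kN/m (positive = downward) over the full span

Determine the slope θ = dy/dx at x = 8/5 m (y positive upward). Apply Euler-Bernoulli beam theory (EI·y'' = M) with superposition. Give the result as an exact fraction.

Load 1 — applied couple M₀=13 kN·m at a=1 m (b=L-a=3):
  θ_1 = (R_Ax²/2 - M_Ax - M₀(x-a))/EI  [x>a] with R_A=117/32, M_A=-39/16 = ((117/32)·(8/5)²/2 - (-39/16)·(8/5) - 13·((8/5)-1))/1000 = 39/50000 rad
Load 2 — uniform load w=6 kN/m over full span:
  θ_2 = -wx(L-x)(L-2x)/(12EI) = -6·(8/5)·(4-(8/5))·(4-2·(8/5))/(12·1000) = -24/15625 rad
Superposition: θ = Σ θ_i = -189/250000 rad ≈ -0.000756 rad

θ(8/5) = -189/250000 rad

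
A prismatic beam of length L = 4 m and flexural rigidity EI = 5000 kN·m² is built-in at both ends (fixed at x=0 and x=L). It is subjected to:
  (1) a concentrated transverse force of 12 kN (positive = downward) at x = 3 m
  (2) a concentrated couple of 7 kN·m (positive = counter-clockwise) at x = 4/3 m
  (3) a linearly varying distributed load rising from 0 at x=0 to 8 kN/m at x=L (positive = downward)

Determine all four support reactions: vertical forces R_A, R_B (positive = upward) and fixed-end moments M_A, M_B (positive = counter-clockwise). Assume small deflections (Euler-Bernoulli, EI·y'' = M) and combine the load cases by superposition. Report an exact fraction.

R_A = 1081/120 kN, M_A = 391/60 kN·m, R_B = 2279/120 kN, M_B = -649/60 kN·m

Load 1 — point force P=12 kN at a=3 m (b=L-a=1):
  R_A = Pb²(3a+b)/L³ = 12·1²·(3·3+1)/4³ = 15/8 kN
  M_A = Pab²/L² = 12·3·1²/4² = 9/4 kN·m
  R_B = Pa²(a+3b)/L³ = 12·3²·(3+3·1)/4³ = 81/8 kN
  M_B = -Pa²b/L² = -12·3²·1/4² = -27/4 kN·m
Load 2 — applied couple M₀=7 kN·m at a=4/3 m (b=L-a=8/3):
  R_A = 6M₀ab/L³ = 6·7·(4/3)·(8/3)/4³ = 7/3 kN
  M_A = M₀b(2a-b)/L² = 7·(8/3)·(2·(4/3)-(8/3))/4² = 0 kN·m
  R_B = -6M₀ab/L³ = -6·7·(4/3)·(8/3)/4³ = -7/3 kN
  M_B = M₀a(2b-a)/L² = 7·(4/3)·(2·(8/3)-(4/3))/4² = 7/3 kN·m
Load 3 — triangular load w₀=8 kN/m (0→w₀ over full span):
  R_A = 3w₀L/20 = 3·8·4/20 = 24/5 kN
  M_A = w₀L²/30 = 8·4²/30 = 64/15 kN·m
  R_B = 7w₀L/20 = 7·8·4/20 = 56/5 kN
  M_B = -w₀L²/20 = -8·4²/20 = -32/5 kN·m
Superposition: R_A = 1081/120 kN, M_A = 391/60 kN·m, R_B = 2279/120 kN, M_B = -649/60 kN·m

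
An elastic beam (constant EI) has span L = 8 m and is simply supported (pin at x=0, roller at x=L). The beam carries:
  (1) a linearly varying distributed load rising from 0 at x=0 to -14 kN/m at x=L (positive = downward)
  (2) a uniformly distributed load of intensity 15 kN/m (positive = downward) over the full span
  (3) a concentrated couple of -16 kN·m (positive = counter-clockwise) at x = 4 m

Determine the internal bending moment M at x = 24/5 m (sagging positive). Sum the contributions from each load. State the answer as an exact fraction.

Load 1 — triangular load w₀=-14 kN/m (0→w₀ over full span):
  M_1 = w₀Lx/6 - w₀x³/(6L) = (-14)·8·(24/5)/6 - (-14)·(24/5)³/(6·8) = -7168/125 kN·m
Load 2 — uniform load w=15 kN/m over full span:
  M_2 = wx(L-x)/2 = 15·(24/5)·(8-(24/5))/2 = 576/5 kN·m
Load 3 — applied couple M₀=-16 kN·m at a=4 m (b=L-a=4):
  M_3 = M₀x/L - M₀  [x>a] = (-16)·(24/5)/8 - (-16) = 32/5 kN·m
Superposition: M = Σ M_i = 8032/125 kN·m ≈ 64.256000 kN·m

M(24/5) = 8032/125 kN·m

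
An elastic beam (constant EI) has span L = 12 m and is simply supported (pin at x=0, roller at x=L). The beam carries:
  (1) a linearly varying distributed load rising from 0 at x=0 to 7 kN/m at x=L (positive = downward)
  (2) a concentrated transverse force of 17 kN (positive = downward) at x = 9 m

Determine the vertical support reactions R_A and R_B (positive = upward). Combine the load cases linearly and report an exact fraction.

R_A = 73/4 kN, R_B = 163/4 kN

Load 1 — triangular load w₀=7 kN/m (0→w₀ over full span):
  R_A = w₀L/6 = 7·12/6 = 14 kN
  R_B = w₀L/3 = 7·12/3 = 28 kN
Load 2 — point force P=17 kN at a=9 m (b=L-a=3):
  R_A = Pb/L = 17·3/12 = 17/4 kN
  R_B = Pa/L = 17·9/12 = 51/4 kN
Superposition: R_A = 73/4 kN, R_B = 163/4 kN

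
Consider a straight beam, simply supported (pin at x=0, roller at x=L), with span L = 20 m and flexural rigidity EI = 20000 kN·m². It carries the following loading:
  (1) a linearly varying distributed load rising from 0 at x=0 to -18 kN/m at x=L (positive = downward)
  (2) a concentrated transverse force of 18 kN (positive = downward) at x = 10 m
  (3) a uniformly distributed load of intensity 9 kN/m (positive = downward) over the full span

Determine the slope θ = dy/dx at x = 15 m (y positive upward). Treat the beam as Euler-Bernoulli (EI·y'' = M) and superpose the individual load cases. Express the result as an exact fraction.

θ(15) = 223/12800 rad

Load 1 — triangular load w₀=-18 kN/m (0→w₀ over full span):
  θ_1 = -w₀(7L⁴-30L²x²+15x⁴)/(360LEI) = -(-18)·(7·20⁴-30·20²·15²+15·15⁴)/(360·20·20000) = -1313/12800 rad
Load 2 — point force P=18 kN at a=10 m (b=L-a=10):
  θ_2 = -Pa(2L²-6Lx+3x²+a²)/(6LEI)  [x>a] = -18·10·(2·20²-6·20·15+3·15²+10²)/(6·20·20000) = 27/1600 rad
Load 3 — uniform load w=9 kN/m over full span:
  θ_3 = -w(L³-6Lx²+4x³)/(24EI) = -9·(20³-6·20·15²+4·15³)/(24·20000) = 33/320 rad
Superposition: θ = Σ θ_i = 223/12800 rad ≈ 0.017422 rad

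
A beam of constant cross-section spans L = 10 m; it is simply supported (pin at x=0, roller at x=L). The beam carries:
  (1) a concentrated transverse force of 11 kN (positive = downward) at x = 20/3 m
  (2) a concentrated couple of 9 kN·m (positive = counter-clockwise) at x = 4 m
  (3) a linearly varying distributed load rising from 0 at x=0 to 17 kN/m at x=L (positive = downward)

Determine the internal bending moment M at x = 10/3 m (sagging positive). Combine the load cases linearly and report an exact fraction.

M(10/3) = 8033/81 kN·m

Load 1 — point force P=11 kN at a=20/3 m (b=L-a=10/3):
  M_1 = Pbx/L  [x≤a] = 11·(10/3)·(10/3)/10 = 110/9 kN·m
Load 2 — applied couple M₀=9 kN·m at a=4 m (b=L-a=6):
  M_2 = M₀x/L  [x≤a] = 9·(10/3)/10 = 3 kN·m
Load 3 — triangular load w₀=17 kN/m (0→w₀ over full span):
  M_3 = w₀Lx/6 - w₀x³/(6L) = 17·10·(10/3)/6 - 17·(10/3)³/(6·10) = 6800/81 kN·m
Superposition: M = Σ M_i = 8033/81 kN·m ≈ 99.172840 kN·m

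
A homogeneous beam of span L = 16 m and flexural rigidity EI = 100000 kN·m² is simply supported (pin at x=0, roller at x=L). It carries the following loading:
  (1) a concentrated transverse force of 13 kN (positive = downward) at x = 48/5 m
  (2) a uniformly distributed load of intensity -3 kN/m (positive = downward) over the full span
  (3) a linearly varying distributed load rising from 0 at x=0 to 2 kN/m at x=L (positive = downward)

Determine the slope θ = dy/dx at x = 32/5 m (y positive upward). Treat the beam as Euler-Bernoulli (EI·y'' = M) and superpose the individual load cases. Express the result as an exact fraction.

Load 1 — point force P=13 kN at a=48/5 m (b=L-a=32/5):
  θ_1 = -Pb(L²-b²-3x²)/(6LEI)  [x≤a] = -13·(32/5)·(16²-(32/5)²-3·(32/5)²)/(6·16·100000) = -312/390625 rad
Load 2 — uniform load w=-3 kN/m over full span:
  θ_2 = -w(L³-6Lx²+4x³)/(24EI) = -(-3)·(16³-6·16·(32/5)²+4·(32/5)³)/(24·100000) = 592/390625 rad
Load 3 — triangular load w₀=2 kN/m (0→w₀ over full span):
  θ_3 = -w₀(7L⁴-30L²x²+15x⁴)/(360LEI) = -2·(7·16⁴-30·16²·(32/5)²+15·(32/5)⁴)/(360·16·100000) = -10336/17578125 rad
Superposition: θ = Σ θ_i = 2264/17578125 rad ≈ 0.000129 rad

θ(32/5) = 2264/17578125 rad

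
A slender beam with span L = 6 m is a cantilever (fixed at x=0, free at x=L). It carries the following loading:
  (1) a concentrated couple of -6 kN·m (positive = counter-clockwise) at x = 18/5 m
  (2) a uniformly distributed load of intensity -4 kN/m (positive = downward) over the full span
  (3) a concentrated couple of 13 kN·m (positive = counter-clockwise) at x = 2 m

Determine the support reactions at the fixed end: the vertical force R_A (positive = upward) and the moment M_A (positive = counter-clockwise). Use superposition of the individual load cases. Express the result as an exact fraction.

R_A = -24 kN, M_A = -79 kN·m

Load 1 — applied couple M₀=-6 kN·m at a=18/5 m (b=L-a=12/5):
  R_A = 0 kN
  M_A = -M₀ = -(-6) = 6 kN·m
Load 2 — uniform load w=-4 kN/m over full span:
  R_A = wL = (-4)·6 = -24 kN
  M_A = wL²/2 = (-4)·6²/2 = -72 kN·m
Load 3 — applied couple M₀=13 kN·m at a=2 m (b=L-a=4):
  R_A = 0 kN
  M_A = -M₀ = -13 kN·m
Superposition: R_A = -24 kN, M_A = -79 kN·m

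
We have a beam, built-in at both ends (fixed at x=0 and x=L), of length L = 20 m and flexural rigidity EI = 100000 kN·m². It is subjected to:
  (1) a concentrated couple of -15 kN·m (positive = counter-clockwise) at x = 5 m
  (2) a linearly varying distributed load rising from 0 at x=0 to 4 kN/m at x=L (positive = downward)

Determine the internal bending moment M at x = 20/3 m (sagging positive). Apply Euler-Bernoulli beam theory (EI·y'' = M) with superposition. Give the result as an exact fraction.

M(20/3) = 30265/1296 kN·m

Load 1 — applied couple M₀=-15 kN·m at a=5 m (b=L-a=15):
  M_1 = R_Ax - M_A - M₀  [x>a] with R_A=-27/32, M_A=45/16 = (-27/32)·(20/3) - (45/16) - (-15) = 105/16 kN·m
Load 2 — triangular load w₀=4 kN/m (0→w₀ over full span):
  M_2 = 3w₀Lx/20 - w₀L²/30 - w₀x³/(6L) = 3·4·20·(20/3)/20 - 4·20²/30 - 4·(20/3)³/(6·20) = 1360/81 kN·m
Superposition: M = Σ M_i = 30265/1296 kN·m ≈ 23.352623 kN·m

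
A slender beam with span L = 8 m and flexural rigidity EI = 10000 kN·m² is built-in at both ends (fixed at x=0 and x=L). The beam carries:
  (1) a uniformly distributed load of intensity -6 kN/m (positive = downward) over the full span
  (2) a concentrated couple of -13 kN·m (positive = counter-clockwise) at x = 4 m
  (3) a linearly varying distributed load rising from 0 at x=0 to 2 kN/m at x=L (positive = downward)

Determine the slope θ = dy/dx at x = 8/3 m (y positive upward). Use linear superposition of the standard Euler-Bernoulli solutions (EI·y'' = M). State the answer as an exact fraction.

θ(8/3) = 1184/759375 rad

Load 1 — uniform load w=-6 kN/m over full span:
  θ_1 = -wx(L-x)(L-2x)/(12EI) = -(-6)·(8/3)·(8-(8/3))·(8-2·(8/3))/(12·10000) = 32/16875 rad
Load 2 — applied couple M₀=-13 kN·m at a=4 m (b=L-a=4):
  θ_2 = (R_Ax²/2 - M_Ax)/EI  [x≤a] with R_A=-39/16, M_A=-13/4 = ((-39/16)·(8/3)²/2 - (-13/4)·(8/3))/10000 = 0 rad
Load 3 — triangular load w₀=2 kN/m (0→w₀ over full span):
  θ_3 = -w₀(2x(L-x)(L-2x)(x+2L)+x²(L-x)²)/(120LEI) = -2·(2·(8/3)·(8-(8/3))·(8-2·(8/3))·((8/3)+2·8)+(8/3)²·(8-(8/3))²)/(120·8·10000) = -256/759375 rad
Superposition: θ = Σ θ_i = 1184/759375 rad ≈ 0.001559 rad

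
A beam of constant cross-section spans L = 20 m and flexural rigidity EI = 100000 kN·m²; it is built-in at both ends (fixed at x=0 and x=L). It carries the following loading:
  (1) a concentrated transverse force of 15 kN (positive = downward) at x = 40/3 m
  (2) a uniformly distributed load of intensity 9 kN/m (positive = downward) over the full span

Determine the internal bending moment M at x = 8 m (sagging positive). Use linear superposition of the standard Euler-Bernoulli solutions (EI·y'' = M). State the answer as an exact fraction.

M(8) = 1268/9 kN·m

Load 1 — point force P=15 kN at a=40/3 m (b=L-a=20/3):
  M_1 = Pb²(3a+b)x/L³ - Pab²/L²  [x≤a] = 15·(20/3)²·(3·(40/3)+(20/3))·8/20³ - 15·(40/3)·(20/3)²/20² = 80/9 kN·m
Load 2 — uniform load w=9 kN/m over full span:
  M_2 = wLx/2 - wL²/12 - wx²/2 = 9·20·8/2 - 9·20²/12 - 9·8²/2 = 132 kN·m
Superposition: M = Σ M_i = 1268/9 kN·m ≈ 140.888889 kN·m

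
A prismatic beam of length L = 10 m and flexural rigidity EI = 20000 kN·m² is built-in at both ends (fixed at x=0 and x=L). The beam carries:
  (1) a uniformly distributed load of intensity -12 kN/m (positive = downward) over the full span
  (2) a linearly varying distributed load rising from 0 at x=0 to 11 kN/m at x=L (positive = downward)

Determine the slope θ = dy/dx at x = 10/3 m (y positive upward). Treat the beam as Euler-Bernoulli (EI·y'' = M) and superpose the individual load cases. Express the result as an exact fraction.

Load 1 — uniform load w=-12 kN/m over full span:
  θ_1 = -wx(L-x)(L-2x)/(12EI) = -(-12)·(10/3)·(10-(10/3))·(10-2·(10/3))/(12·20000) = 1/270 rad
Load 2 — triangular load w₀=11 kN/m (0→w₀ over full span):
  θ_2 = -w₀(2x(L-x)(L-2x)(x+2L)+x²(L-x)²)/(120LEI) = -11·(2·(10/3)·(10-(10/3))·(10-2·(10/3))·((10/3)+2·10)+(10/3)²·(10-(10/3))²)/(120·10·20000) = -11/6075 rad
Superposition: θ = Σ θ_i = 23/12150 rad ≈ 0.001893 rad

θ(10/3) = 23/12150 rad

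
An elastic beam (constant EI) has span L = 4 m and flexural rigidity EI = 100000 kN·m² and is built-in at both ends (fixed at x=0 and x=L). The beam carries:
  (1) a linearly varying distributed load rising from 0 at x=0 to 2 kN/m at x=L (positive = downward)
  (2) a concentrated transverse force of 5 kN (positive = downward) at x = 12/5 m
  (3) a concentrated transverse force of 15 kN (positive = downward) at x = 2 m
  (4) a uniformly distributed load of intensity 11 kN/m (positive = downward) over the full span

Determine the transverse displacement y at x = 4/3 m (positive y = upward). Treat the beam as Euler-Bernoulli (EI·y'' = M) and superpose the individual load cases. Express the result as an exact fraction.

Load 1 — triangular load w₀=2 kN/m (0→w₀ over full span):
  y_1 = -w₀x²(L-x)²(x+2L)/(120LEI) = -2·(4/3)²·(4-(4/3))²·((4/3)+2·4)/(120·4·100000) = -56/11390625 m
Load 2 — point force P=5 kN at a=12/5 m (b=L-a=8/5):
  y_2 = -Pb²x²(3aL-(3a+b)x)/(6L³EI)  [x≤a] = -5·(8/5)²·(4/3)²·(3·(12/5)·4-(3·(12/5)+(8/5))·(4/3))/(6·4³·100000) = -64/6328125 m
Load 3 — point force P=15 kN at a=2 m (b=L-a=2):
  y_3 = -Pb²x²(3aL-(3a+b)x)/(6L³EI)  [x≤a] = -15·2²·(4/3)²·(3·2·4-(3·2+2)·(4/3))/(6·4³·100000) = -1/27000 m
Load 4 — uniform load w=11 kN/m over full span:
  y_4 = -wx²(L-x)²/(24EI) = -11·(4/3)²·(4-(4/3))²/(24·100000) = -44/759375 m
Superposition: y = Σ y_i = -50123/455625000 m ≈ -0.000110 m

y(4/3) = -50123/455625000 m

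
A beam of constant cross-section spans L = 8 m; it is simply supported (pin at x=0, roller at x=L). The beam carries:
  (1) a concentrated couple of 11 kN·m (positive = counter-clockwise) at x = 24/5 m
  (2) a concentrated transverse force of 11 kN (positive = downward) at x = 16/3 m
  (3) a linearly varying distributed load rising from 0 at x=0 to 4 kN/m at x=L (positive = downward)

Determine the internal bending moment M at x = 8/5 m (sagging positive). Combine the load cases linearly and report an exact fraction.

M(8/5) = 6097/375 kN·m

Load 1 — applied couple M₀=11 kN·m at a=24/5 m (b=L-a=16/5):
  M_1 = M₀x/L  [x≤a] = 11·(8/5)/8 = 11/5 kN·m
Load 2 — point force P=11 kN at a=16/3 m (b=L-a=8/3):
  M_2 = Pbx/L  [x≤a] = 11·(8/3)·(8/5)/8 = 88/15 kN·m
Load 3 — triangular load w₀=4 kN/m (0→w₀ over full span):
  M_3 = w₀Lx/6 - w₀x³/(6L) = 4·8·(8/5)/6 - 4·(8/5)³/(6·8) = 1024/125 kN·m
Superposition: M = Σ M_i = 6097/375 kN·m ≈ 16.258667 kN·m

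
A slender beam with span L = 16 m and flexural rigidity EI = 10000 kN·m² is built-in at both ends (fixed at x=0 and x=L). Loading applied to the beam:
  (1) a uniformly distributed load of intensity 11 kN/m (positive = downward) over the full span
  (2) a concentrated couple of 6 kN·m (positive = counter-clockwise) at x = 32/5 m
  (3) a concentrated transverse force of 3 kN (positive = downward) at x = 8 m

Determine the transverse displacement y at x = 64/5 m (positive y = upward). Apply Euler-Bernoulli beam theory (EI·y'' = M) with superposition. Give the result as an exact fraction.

Load 1 — uniform load w=11 kN/m over full span:
  y_1 = -wx²(L-x)²/(24EI) = -11·(64/5)²·(16-(64/5))²/(24·10000) = -90112/1171875 m
Load 2 — applied couple M₀=6 kN·m at a=32/5 m (b=L-a=48/5):
  y_2 = (R_Ax³/6 - M_Ax²/2 - M₀(x-a)²/2)/EI  [x>a] with R_A=27/50, M_A=18/25 = ((27/50)·(64/5)³/6 - (18/25)·(64/5)²/2 - 6·((64/5)-(32/5))²/2)/10000 = 1344/1953125 m
Load 3 — point force P=3 kN at a=8 m (b=L-a=8):
  y_3 = -Pa²(L-x)²(3bL-(3b+a)(L-x))/(6L³EI)  [x>a] = -3·8²·(16-(64/5))²·(3·8·16-(3·8+8)·(16-(64/5)))/(6·16³·10000) = -176/78125 m
Superposition: y = Σ y_i = -459728/5859375 m ≈ -0.078460 m

y(64/5) = -459728/5859375 m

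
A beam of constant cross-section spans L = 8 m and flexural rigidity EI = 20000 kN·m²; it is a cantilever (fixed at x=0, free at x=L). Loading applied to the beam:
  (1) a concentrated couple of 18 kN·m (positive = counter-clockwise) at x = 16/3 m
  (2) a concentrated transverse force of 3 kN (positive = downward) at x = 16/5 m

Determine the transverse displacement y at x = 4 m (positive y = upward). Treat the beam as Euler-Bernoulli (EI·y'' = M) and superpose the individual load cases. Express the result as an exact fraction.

Load 1 — applied couple M₀=18 kN·m at a=16/3 m (b=L-a=8/3):
  y_1 = M₀x²/(2EI)  [x≤a] = 18·4²/(2·20000) = 9/1250 m
Load 2 — point force P=3 kN at a=16/5 m (b=L-a=24/5):
  y_2 = -Pa²(3x-a)/(6EI)  [x>a] = -3·(16/5)²·(3·4-(16/5))/(6·20000) = -176/78125 m
Superposition: y = Σ y_i = 773/156250 m ≈ 0.004947 m

y(4) = 773/156250 m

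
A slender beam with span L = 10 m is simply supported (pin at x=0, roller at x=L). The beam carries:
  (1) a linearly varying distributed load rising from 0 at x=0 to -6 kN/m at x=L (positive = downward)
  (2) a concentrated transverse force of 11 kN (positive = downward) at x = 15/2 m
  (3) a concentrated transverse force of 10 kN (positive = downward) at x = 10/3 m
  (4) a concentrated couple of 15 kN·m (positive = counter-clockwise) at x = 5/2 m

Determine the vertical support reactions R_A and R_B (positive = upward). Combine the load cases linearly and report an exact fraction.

R_A = 11/12 kN, R_B = -119/12 kN

Load 1 — triangular load w₀=-6 kN/m (0→w₀ over full span):
  R_A = w₀L/6 = (-6)·10/6 = -10 kN
  R_B = w₀L/3 = (-6)·10/3 = -20 kN
Load 2 — point force P=11 kN at a=15/2 m (b=L-a=5/2):
  R_A = Pb/L = 11·(5/2)/10 = 11/4 kN
  R_B = Pa/L = 11·(15/2)/10 = 33/4 kN
Load 3 — point force P=10 kN at a=10/3 m (b=L-a=20/3):
  R_A = Pb/L = 10·(20/3)/10 = 20/3 kN
  R_B = Pa/L = 10·(10/3)/10 = 10/3 kN
Load 4 — applied couple M₀=15 kN·m at a=5/2 m (b=L-a=15/2):
  R_A = M₀/L = 15/10 = 3/2 kN
  R_B = -M₀/L = -15/10 = -3/2 kN
Superposition: R_A = 11/12 kN, R_B = -119/12 kN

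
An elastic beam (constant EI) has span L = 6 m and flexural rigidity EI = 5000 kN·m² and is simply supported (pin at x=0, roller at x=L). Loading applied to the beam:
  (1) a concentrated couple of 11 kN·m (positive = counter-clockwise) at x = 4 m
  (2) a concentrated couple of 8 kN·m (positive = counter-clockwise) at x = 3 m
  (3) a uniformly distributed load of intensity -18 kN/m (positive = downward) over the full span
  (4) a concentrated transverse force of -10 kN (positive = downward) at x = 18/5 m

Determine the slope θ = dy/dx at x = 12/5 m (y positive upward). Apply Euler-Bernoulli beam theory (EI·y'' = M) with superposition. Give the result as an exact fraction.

θ(12/5) = 10571/937500 rad

Load 1 — applied couple M₀=11 kN·m at a=4 m (b=L-a=2):
  θ_1 = (M₀x²/(2L)+C₁)/EI  [x≤a] with C₁=M₀(3b²-L²)/(6L)=-22/3 = (11·(12/5)²/(2·6)+(-22/3))/5000 = -77/187500 rad
Load 2 — applied couple M₀=8 kN·m at a=3 m (b=L-a=3):
  θ_2 = (M₀x²/(2L)+C₁)/EI  [x≤a] with C₁=M₀(3b²-L²)/(6L)=-2 = (8·(12/5)²/(2·6)+(-2))/5000 = 23/62500 rad
Load 3 — uniform load w=-18 kN/m over full span:
  θ_3 = -w(L³-6Lx²+4x³)/(24EI) = -(-18)·(6³-6·6·(12/5)²+4·(12/5)³)/(24·5000) = 2997/312500 rad
Load 4 — point force P=-10 kN at a=18/5 m (b=L-a=12/5):
  θ_4 = -Pb(L²-b²-3x²)/(6LEI)  [x≤a] = -(-10)·(12/5)·(6²-(12/5)²-3·(12/5)²)/(6·6·5000) = 27/15625 rad
Superposition: θ = Σ θ_i = 10571/937500 rad ≈ 0.011276 rad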